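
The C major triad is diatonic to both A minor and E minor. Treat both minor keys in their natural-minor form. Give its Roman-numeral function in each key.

III in A minor; VI in E minor

The scale of A minor (natural minor) is A B C D E F G; C is degree 3, and the triad built there (C-E-G) is major, so it is III.
The scale of E minor (natural minor) is E F# G A B C D; C is degree 6, and the triad built there (C-E-G) is major, so it is VI.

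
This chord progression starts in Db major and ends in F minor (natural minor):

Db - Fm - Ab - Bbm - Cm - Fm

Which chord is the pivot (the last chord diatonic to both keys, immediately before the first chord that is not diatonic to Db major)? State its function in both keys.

Chords diatonic to Db major: Db, Ebm, Fm, Gb, Ab, Bbm, Cdim.
Reading the progression, the first chord not in that set is Cm, so the modulation leaves Db major there.
The chord immediately before Cm is Bbm, which is diatonic to both keys: vi in Db major and iv in F minor.

Bbm — vi in Db major, iv in F minor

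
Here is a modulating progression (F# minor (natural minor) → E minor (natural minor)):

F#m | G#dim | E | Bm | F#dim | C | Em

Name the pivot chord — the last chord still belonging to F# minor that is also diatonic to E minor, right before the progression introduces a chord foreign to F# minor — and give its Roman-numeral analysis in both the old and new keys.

Chords diatonic to F# minor: F#m, G#dim, A, Bm, C#m, D, E.
Reading the progression, the first chord not in that set is F#dim, so the modulation leaves F# minor there.
The chord immediately before F#dim is Bm, which is diatonic to both keys: iv in F# minor and v in E minor.

Bm — iv in F# minor, v in E minor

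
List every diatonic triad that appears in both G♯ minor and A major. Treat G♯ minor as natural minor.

C♯m, E

Triads in G♯ minor (natural minor): G♯ minor (i), A♯ diminished (ii°), B major (III), C♯ minor (iv), D♯ minor (v), E major (VI), F♯ major (VII).
Triads in A major: A major (I), B minor (ii), C♯ minor (iii), D major (IV), E major (V), F♯ minor (vi), G♯ diminished (vii°).
Shared triads with their functions: C♯ minor (iv in G♯ minor, iii in A major); E major (VI in G♯ minor, V in A major).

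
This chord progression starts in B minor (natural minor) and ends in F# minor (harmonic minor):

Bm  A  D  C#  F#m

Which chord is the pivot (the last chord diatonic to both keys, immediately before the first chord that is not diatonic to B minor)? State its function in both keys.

D — III in B minor, VI in F# minor

Chords diatonic to B minor: Bm, C#dim, D, Em, F#m, G, A.
Reading the progression, the first chord not in that set is C#, so the modulation leaves B minor there.
The chord immediately before C# is D, which is diatonic to both keys: III in B minor and VI in F# minor.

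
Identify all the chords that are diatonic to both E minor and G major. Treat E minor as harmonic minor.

Triads in E minor (harmonic minor): Em (i), F♯dim (ii°), Gaug (III+), Am (iv), B (V), C (VI), D♯dim (vii°).
Triads in G major: G (I), Am (ii), Bm (iii), C (IV), D (V), Em (vi), F♯dim (vii°).
Shared triads with their functions: Em (i in E minor, vi in G major); F♯dim (ii° in E minor, vii° in G major); Am (iv in E minor, ii in G major); C (VI in E minor, IV in G major).

Em, F♯dim, Am, C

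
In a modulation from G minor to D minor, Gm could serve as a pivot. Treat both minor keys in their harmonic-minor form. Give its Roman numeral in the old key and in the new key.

The scale of G minor (harmonic minor) is G A B♭ C D E♭ F♯; G is degree 1, and the triad built there (G-B♭-D) is minor, so it is i.
The scale of D minor (harmonic minor) is D E F G A B♭ C♯; G is degree 4, and the triad built there (G-B♭-D) is minor, so it is iv.

i in G minor; iv in D minor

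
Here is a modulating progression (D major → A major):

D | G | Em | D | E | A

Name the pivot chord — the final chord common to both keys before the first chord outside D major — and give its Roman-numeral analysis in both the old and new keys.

D — I in D major, IV in A major

Chords diatonic to D major: D, Em, F♯m, G, A, Bm, C♯dim.
Reading the progression, the first chord not in that set is E, so the modulation leaves D major there.
The chord immediately before E is D, which is diatonic to both keys: I in D major and IV in A major.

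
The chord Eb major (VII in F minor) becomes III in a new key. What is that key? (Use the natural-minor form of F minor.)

The numeral III denotes a major triad on scale degree 3. With Eb on degree 3, the tonic of the new key is C.
Degree 3 carries a major triad in natural-minor keys, so the destination is C minor.
Check: the diatonic triads of C minor (natural minor) are Cm (i), Ddim (ii°), Eb (III), Fm (iv), Gm (v), Ab (VI), Bb (VII) — Eb major is indeed III.

C minor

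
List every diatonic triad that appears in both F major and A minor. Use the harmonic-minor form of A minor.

Triads in F major: F (I), Gm (ii), Am (iii), B♭ (IV), C (V), Dm (vi), Edim (vii°).
Triads in A minor (harmonic minor): Am (i), Bdim (ii°), Caug (III+), Dm (iv), E (V), F (VI), G♯dim (vii°).
Shared triads with their functions: F (I in F major, VI in A minor); Am (iii in F major, i in A minor); Dm (vi in F major, iv in A minor).

F, Am, Dm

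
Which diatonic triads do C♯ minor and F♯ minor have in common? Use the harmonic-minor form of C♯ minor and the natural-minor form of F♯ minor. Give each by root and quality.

C♯m, F♯m, A

Triads in C♯ minor (harmonic minor): C♯m (i), D♯dim (ii°), Eaug (III+), F♯m (iv), G♯ (V), A (VI), B♯dim (vii°).
Triads in F♯ minor (natural minor): F♯m (i), G♯dim (ii°), A (III), Bm (iv), C♯m (v), D (VI), E (VII).
Shared triads with their functions: C♯m (i in C♯ minor, v in F♯ minor); F♯m (iv in C♯ minor, i in F♯ minor); A (VI in C♯ minor, III in F♯ minor).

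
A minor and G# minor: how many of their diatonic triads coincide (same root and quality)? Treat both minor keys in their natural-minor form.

0

Diatonic triads of A minor (natural minor): Am (i), Bdim (ii°), C (III), Dm (iv), Em (v), F (VI), G (VII).
Diatonic triads of G# minor (natural minor): G#m (i), A#dim (ii°), B (III), C#m (iv), D#m (v), E (VI), F# (VII).
No triad has the same root and quality in both keys.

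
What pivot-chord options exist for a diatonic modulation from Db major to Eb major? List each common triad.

Fm, Ab

Triads in Db major: Db (I), Ebm (ii), Fm (iii), Gb (IV), Ab (V), Bbm (vi), Cdim (vii°).
Triads in Eb major: Eb (I), Fm (ii), Gm (iii), Ab (IV), Bb (V), Cm (vi), Ddim (vii°).
Shared triads with their functions: Fm (iii in Db major, ii in Eb major); Ab (V in Db major, IV in Eb major).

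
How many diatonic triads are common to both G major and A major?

2

Diatonic triads of G major: G (I), Am (ii), Bm (iii), C (IV), D (V), Em (vi), F♯dim (vii°).
Diatonic triads of A major: A (I), Bm (ii), C♯m (iii), D (IV), E (V), F♯m (vi), G♯dim (vii°).
Matching root and quality in both lists: Bm, D.
That gives 2 common triads.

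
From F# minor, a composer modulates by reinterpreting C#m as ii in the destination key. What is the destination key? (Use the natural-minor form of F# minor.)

B major

The numeral ii denotes a minor triad on scale degree 2. With C# on degree 2, the tonic of the new key is B.
Degree 2 carries a minor triad in major keys, so the destination is B major.
Check: the diatonic triads of B major are B (I), C#m (ii), D#m (iii), E (IV), F# (V), G#m (vi), A#dim (vii°) — C#m is indeed ii.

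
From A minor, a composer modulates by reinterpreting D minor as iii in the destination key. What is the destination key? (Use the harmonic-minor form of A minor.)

The numeral iii denotes a minor triad on scale degree 3. With D on degree 3, the tonic of the new key is Bb.
Degree 3 carries a minor triad in major keys, so the destination is Bb major.
Check: the diatonic triads of Bb major are Bb (I), Cm (ii), Dm (iii), Eb (IV), F (V), Gm (vi), Adim (vii°) — D minor is indeed iii.

Bb major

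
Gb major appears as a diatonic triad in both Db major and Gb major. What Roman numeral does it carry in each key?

The scale of Db major is Db Eb F Gb Ab Bb C; Gb is degree 4, and the triad built there (Gb-Bb-Db) is major, so it is IV.
The scale of Gb major is Gb Ab Bb Cb Db Eb F; Gb is degree 1, and the triad built there (Gb-Bb-Db) is major, so it is I.

IV in Db major; I in Gb major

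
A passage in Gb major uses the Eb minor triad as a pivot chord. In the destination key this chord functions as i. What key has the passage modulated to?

The numeral i denotes a minor triad on scale degree 1. With Eb on degree 1, the tonic of the new key is Eb.
Degree 1 carries a minor triad in minor keys, so the destination is Eb minor.
Check: the diatonic triads of Eb minor (natural minor) are Ebm (i), Fdim (ii°), Gb (III), Abm (iv), Bbm (v), Cb (VI), Db (VII) — Eb minor is indeed i.

Eb minor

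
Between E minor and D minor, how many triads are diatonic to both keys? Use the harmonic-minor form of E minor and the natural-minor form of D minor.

2

Diatonic triads of E minor (harmonic minor): Em (i), F#dim (ii°), Gaug (III+), Am (iv), B (V), C (VI), D#dim (vii°).
Diatonic triads of D minor (natural minor): Dm (i), Edim (ii°), F (III), Gm (iv), Am (v), Bb (VI), C (VII).
Matching root and quality in both lists: Am, C.
That gives 2 common triads.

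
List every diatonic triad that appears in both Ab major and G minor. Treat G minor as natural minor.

Triads in Ab major: Ab major (I), Bb minor (ii), C minor (iii), Db major (IV), Eb major (V), F minor (vi), G diminished (vii°).
Triads in G minor (natural minor): G minor (i), A diminished (ii°), Bb major (III), C minor (iv), D minor (v), Eb major (VI), F major (VII).
Shared triads with their functions: C minor (iii in Ab major, iv in G minor); Eb major (V in Ab major, VI in G minor).

Cm, Eb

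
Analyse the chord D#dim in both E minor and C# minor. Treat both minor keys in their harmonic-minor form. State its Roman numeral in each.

vii° in E minor; ii° in C# minor

The scale of E minor (harmonic minor) is E F# G A B C D#; D# is degree 7, and the triad built there (D#-F#-A) is diminished, so it is vii°.
The scale of C# minor (harmonic minor) is C# D# E F# G# A B#; D# is degree 2, and the triad built there (D#-F#-A) is diminished, so it is ii°.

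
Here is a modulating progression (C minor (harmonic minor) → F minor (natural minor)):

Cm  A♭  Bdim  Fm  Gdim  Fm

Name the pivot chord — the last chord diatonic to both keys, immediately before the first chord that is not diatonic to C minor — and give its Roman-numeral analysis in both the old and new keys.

Chords diatonic to C minor: Cm, Ddim, E♭aug, Fm, G, A♭, Bdim.
Reading the progression, the first chord not in that set is Gdim, so the modulation leaves C minor there.
The chord immediately before Gdim is Fm, which is diatonic to both keys: iv in C minor and i in F minor.

Fm — iv in C minor, i in F minor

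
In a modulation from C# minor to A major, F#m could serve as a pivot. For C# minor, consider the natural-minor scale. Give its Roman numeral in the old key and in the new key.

iv in C# minor; vi in A major

The scale of C# minor (natural minor) is C# D# E F# G# A B; F# is degree 4, and the triad built there (F#-A-C#) is minor, so it is iv.
The scale of A major is A B C# D E F# G#; F# is degree 6, and the triad built there (F#-A-C#) is minor, so it is vi.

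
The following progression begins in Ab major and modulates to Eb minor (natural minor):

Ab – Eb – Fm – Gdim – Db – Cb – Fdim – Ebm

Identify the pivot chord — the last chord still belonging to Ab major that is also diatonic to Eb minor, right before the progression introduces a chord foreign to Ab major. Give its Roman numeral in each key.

Db — IV in Ab major, VII in Eb minor

Chords diatonic to Ab major: Ab, Bbm, Cm, Db, Eb, Fm, Gdim.
Reading the progression, the first chord not in that set is Cb, so the modulation leaves Ab major there.
The chord immediately before Cb is Db, which is diatonic to both keys: IV in Ab major and VII in Eb minor.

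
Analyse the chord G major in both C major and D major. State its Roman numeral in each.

The scale of C major is C D E F G A B; G is degree 5, and the triad built there (G-B-D) is major, so it is V.
The scale of D major is D E F# G A B C#; G is degree 4, and the triad built there (G-B-D) is major, so it is IV.

V in C major; IV in D major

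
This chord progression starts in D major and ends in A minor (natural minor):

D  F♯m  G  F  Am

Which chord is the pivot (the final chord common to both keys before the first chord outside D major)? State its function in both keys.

Chords diatonic to D major: D, Em, F♯m, G, A, Bm, C♯dim.
Reading the progression, the first chord not in that set is F, so the modulation leaves D major there.
The chord immediately before F is G, which is diatonic to both keys: IV in D major and VII in A minor.

G — IV in D major, VII in A minor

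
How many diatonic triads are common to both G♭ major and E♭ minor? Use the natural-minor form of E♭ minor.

7

Diatonic triads of G♭ major: G♭ (I), A♭m (ii), B♭m (iii), C♭ (IV), D♭ (V), E♭m (vi), Fdim (vii°).
Diatonic triads of E♭ minor (natural minor): E♭m (i), Fdim (ii°), G♭ (III), A♭m (iv), B♭m (v), C♭ (VI), D♭ (VII).
Matching root and quality in both lists: G♭, A♭m, B♭m, C♭, D♭, E♭m, Fdim.
That gives 7 common triads.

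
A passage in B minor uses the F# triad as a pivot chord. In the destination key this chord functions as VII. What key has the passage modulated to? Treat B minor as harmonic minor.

G# minor

The numeral VII denotes a major triad on scale degree 7. With F# on degree 7, the tonic of the new key is G#.
Degree 7 carries a major triad in natural-minor keys, so the destination is G# minor.
Check: the diatonic triads of G# minor (natural minor) are G#m (i), A#dim (ii°), B (III), C#m (iv), D#m (v), E (VI), F# (VII) — F# is indeed VII.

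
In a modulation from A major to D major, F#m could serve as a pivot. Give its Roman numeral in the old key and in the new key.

The scale of A major is A B C# D E F# G#; F# is degree 6, and the triad built there (F#-A-C#) is minor, so it is vi.
The scale of D major is D E F# G A B C#; F# is degree 3, and the triad built there (F#-A-C#) is minor, so it is iii.

vi in A major; iii in D major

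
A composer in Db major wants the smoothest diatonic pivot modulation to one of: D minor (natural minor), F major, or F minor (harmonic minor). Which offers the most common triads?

Triads of Db major: Db (I), Ebm (ii), Fm (iii), Gb (IV), Ab (V), Bbm (vi), Cdim (vii°).
D minor (natural minor) shares 0: none.
F major shares 0: none.
F minor (harmonic minor) shares 3: Db, Fm, Bbm.
The most common triads (3) are shared with F minor.

F minor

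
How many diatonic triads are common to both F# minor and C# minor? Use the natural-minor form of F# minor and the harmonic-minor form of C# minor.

Diatonic triads of F# minor (natural minor): F# minor (i), G# diminished (ii°), A major (III), B minor (iv), C# minor (v), D major (VI), E major (VII).
Diatonic triads of C# minor (harmonic minor): C# minor (i), D# diminished (ii°), E augmented (III+), F# minor (iv), G# major (V), A major (VI), B# diminished (vii°).
Matching root and quality in both lists: F# minor, A major, C# minor.
That gives 3 common triads.

3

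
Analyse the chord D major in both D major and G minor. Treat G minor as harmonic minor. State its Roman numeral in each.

I in D major; V in G minor

The scale of D major is D E F♯ G A B C♯; D is degree 1, and the triad built there (D-F♯-A) is major, so it is I.
The scale of G minor (harmonic minor) is G A B♭ C D E♭ F♯; D is degree 5, and the triad built there (D-F♯-A) is major, so it is V.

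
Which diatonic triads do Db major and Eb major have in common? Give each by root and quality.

Fm, Ab

Triads in Db major: Db (I), Ebm (ii), Fm (iii), Gb (IV), Ab (V), Bbm (vi), Cdim (vii°).
Triads in Eb major: Eb (I), Fm (ii), Gm (iii), Ab (IV), Bb (V), Cm (vi), Ddim (vii°).
Shared triads with their functions: Fm (iii in Db major, ii in Eb major); Ab (V in Db major, IV in Eb major).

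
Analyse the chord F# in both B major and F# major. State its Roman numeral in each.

The scale of B major is B C# D# E F# G# A#; F# is degree 5, and the triad built there (F#-A#-C#) is major, so it is V.
The scale of F# major is F# G# A# B C# D# E#; F# is degree 1, and the triad built there (F#-A#-C#) is major, so it is I.

V in B major; I in F# major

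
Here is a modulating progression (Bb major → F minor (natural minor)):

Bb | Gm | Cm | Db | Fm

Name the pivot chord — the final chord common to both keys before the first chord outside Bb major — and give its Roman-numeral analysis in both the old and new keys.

Cm — ii in Bb major, v in F minor

Chords diatonic to Bb major: Bb, Cm, Dm, Eb, F, Gm, Adim.
Reading the progression, the first chord not in that set is Db, so the modulation leaves Bb major there.
The chord immediately before Db is Cm, which is diatonic to both keys: ii in Bb major and v in F minor.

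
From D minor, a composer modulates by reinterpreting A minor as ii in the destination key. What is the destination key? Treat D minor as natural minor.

G major

The numeral ii denotes a minor triad on scale degree 2. With A on degree 2, the tonic of the new key is G.
Degree 2 carries a minor triad in major keys, so the destination is G major.
Check: the diatonic triads of G major are G (I), Am (ii), Bm (iii), C (IV), D (V), Em (vi), F♯dim (vii°) — A minor is indeed ii.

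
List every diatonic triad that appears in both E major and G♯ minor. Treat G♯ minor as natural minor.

Triads in E major: E major (I), F♯ minor (ii), G♯ minor (iii), A major (IV), B major (V), C♯ minor (vi), D♯ diminished (vii°).
Triads in G♯ minor (natural minor): G♯ minor (i), A♯ diminished (ii°), B major (III), C♯ minor (iv), D♯ minor (v), E major (VI), F♯ major (VII).
Shared triads with their functions: E major (I in E major, VI in G♯ minor); G♯ minor (iii in E major, i in G♯ minor); B major (V in E major, III in G♯ minor); C♯ minor (vi in E major, iv in G♯ minor).

E, G♯m, B, C♯m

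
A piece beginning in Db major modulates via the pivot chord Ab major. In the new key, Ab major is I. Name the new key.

Ab major

The numeral I denotes a major triad on scale degree 1. With Ab on degree 1, the tonic of the new key is Ab.
Degree 1 carries a major triad in major keys, so the destination is Ab major.
Check: the diatonic triads of Ab major are Ab (I), Bbm (ii), Cm (iii), Db (IV), Eb (V), Fm (vi), Gdim (vii°) — Ab major is indeed I.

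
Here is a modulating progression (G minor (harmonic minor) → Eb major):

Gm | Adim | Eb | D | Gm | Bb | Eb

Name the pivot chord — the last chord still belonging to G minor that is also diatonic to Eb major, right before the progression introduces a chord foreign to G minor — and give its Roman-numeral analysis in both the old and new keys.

Gm — i in G minor, iii in Eb major

Chords diatonic to G minor: Gm, Adim, Bbaug, Cm, D, Eb, F#dim.
Reading the progression, the first chord not in that set is Bb, so the modulation leaves G minor there.
The chord immediately before Bb is Gm, which is diatonic to both keys: i in G minor and iii in Eb major.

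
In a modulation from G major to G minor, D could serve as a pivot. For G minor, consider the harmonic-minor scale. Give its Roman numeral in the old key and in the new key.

V in G major; V in G minor

The scale of G major is G A B C D E F♯; D is degree 5, and the triad built there (D-F♯-A) is major, so it is V.
The scale of G minor (harmonic minor) is G A B♭ C D E♭ F♯; D is degree 5, and the triad built there (D-F♯-A) is major, so it is V.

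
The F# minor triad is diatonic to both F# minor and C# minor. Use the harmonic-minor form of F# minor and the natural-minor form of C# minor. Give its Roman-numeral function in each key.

The scale of F# minor (harmonic minor) is F# G# A B C# D E#; F# is degree 1, and the triad built there (F#-A-C#) is minor, so it is i.
The scale of C# minor (natural minor) is C# D# E F# G# A B; F# is degree 4, and the triad built there (F#-A-C#) is minor, so it is iv.

i in F# minor; iv in C# minor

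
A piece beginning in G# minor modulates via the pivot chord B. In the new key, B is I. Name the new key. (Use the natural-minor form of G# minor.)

The numeral I denotes a major triad on scale degree 1. With B on degree 1, the tonic of the new key is B.
Degree 1 carries a major triad in major keys, so the destination is B major.
Check: the diatonic triads of B major are B (I), C#m (ii), D#m (iii), E (IV), F# (V), G#m (vi), A#dim (vii°) — B is indeed I.

B major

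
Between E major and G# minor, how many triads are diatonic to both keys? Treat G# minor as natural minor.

4

Diatonic triads of E major: E (I), F#m (ii), G#m (iii), A (IV), B (V), C#m (vi), D#dim (vii°).
Diatonic triads of G# minor (natural minor): G#m (i), A#dim (ii°), B (III), C#m (iv), D#m (v), E (VI), F# (VII).
Matching root and quality in both lists: E, G#m, B, C#m.
That gives 4 common triads.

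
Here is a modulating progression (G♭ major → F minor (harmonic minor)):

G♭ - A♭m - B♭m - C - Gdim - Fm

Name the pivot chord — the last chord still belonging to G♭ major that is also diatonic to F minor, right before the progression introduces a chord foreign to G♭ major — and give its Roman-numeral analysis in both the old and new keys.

Chords diatonic to G♭ major: G♭, A♭m, B♭m, C♭, D♭, E♭m, Fdim.
Reading the progression, the first chord not in that set is C, so the modulation leaves G♭ major there.
The chord immediately before C is B♭m, which is diatonic to both keys: iii in G♭ major and iv in F minor.

B♭m — iii in G♭ major, iv in F minor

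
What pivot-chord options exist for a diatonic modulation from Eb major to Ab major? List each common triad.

Eb, Fm, Ab, Cm

Triads in Eb major: Eb (I), Fm (ii), Gm (iii), Ab (IV), Bb (V), Cm (vi), Ddim (vii°).
Triads in Ab major: Ab (I), Bbm (ii), Cm (iii), Db (IV), Eb (V), Fm (vi), Gdim (vii°).
Shared triads with their functions: Eb (I in Eb major, V in Ab major); Fm (ii in Eb major, vi in Ab major); Ab (IV in Eb major, I in Ab major); Cm (vi in Eb major, iii in Ab major).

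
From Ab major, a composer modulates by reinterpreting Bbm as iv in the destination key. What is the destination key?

F minor

The numeral iv denotes a minor triad on scale degree 4. With Bb on degree 4, the tonic of the new key is F.
Degree 4 carries a minor triad in minor keys, so the destination is F minor.
Check: the diatonic triads of F minor (natural minor) are Fm (i), Gdim (ii°), Ab (III), Bbm (iv), Cm (v), Db (VI), Eb (VII) — Bbm is indeed iv.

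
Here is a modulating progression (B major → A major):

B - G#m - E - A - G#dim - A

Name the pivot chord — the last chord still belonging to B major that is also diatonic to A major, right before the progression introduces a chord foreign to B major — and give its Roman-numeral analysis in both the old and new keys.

Chords diatonic to B major: B, C#m, D#m, E, F#, G#m, A#dim.
Reading the progression, the first chord not in that set is A, so the modulation leaves B major there.
The chord immediately before A is E, which is diatonic to both keys: IV in B major and V in A major.

E — IV in B major, V in A major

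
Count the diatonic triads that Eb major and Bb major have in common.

4

Diatonic triads of Eb major: Eb (I), Fm (ii), Gm (iii), Ab (IV), Bb (V), Cm (vi), Ddim (vii°).
Diatonic triads of Bb major: Bb (I), Cm (ii), Dm (iii), Eb (IV), F (V), Gm (vi), Adim (vii°).
Matching root and quality in both lists: Eb, Gm, Bb, Cm.
That gives 4 common triads.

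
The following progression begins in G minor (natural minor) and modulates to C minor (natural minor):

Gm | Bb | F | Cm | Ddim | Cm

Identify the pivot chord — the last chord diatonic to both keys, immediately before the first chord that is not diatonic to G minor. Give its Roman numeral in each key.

Chords diatonic to G minor: Gm, Adim, Bb, Cm, Dm, Eb, F.
Reading the progression, the first chord not in that set is Ddim, so the modulation leaves G minor there.
The chord immediately before Ddim is Cm, which is diatonic to both keys: iv in G minor and i in C minor.

Cm — iv in G minor, i in C minor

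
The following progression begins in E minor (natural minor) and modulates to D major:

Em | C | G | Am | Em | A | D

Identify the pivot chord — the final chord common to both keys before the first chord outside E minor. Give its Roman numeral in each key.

Chords diatonic to E minor: Em, F#dim, G, Am, Bm, C, D.
Reading the progression, the first chord not in that set is A, so the modulation leaves E minor there.
The chord immediately before A is Em, which is diatonic to both keys: i in E minor and ii in D major.

Em — i in E minor, ii in D major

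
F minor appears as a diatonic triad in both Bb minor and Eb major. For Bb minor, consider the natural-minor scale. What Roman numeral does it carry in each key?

The scale of Bb minor (natural minor) is Bb C Db Eb F Gb Ab; F is degree 5, and the triad built there (F-Ab-C) is minor, so it is v.
The scale of Eb major is Eb F G Ab Bb C D; F is degree 2, and the triad built there (F-Ab-C) is minor, so it is ii.

v in Bb minor; ii in Eb major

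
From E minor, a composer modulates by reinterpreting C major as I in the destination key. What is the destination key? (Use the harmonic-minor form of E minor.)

C major

The numeral I denotes a major triad on scale degree 1. With C on degree 1, the tonic of the new key is C.
Degree 1 carries a major triad in major keys, so the destination is C major.
Check: the diatonic triads of C major are C (I), Dm (ii), Em (iii), F (IV), G (V), Am (vi), Bdim (vii°) — C major is indeed I.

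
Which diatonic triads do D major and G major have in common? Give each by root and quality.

D, Em, G, Bm

Triads in D major: D (I), Em (ii), F#m (iii), G (IV), A (V), Bm (vi), C#dim (vii°).
Triads in G major: G (I), Am (ii), Bm (iii), C (IV), D (V), Em (vi), F#dim (vii°).
Shared triads with their functions: D (I in D major, V in G major); Em (ii in D major, vi in G major); G (IV in D major, I in G major); Bm (vi in D major, iii in G major).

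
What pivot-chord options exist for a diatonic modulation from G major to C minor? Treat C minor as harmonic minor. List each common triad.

G

Triads in G major: G major (I), A minor (ii), B minor (iii), C major (IV), D major (V), E minor (vi), F# diminished (vii°).
Triads in C minor (harmonic minor): C minor (i), D diminished (ii°), Eb augmented (III+), F minor (iv), G major (V), Ab major (VI), B diminished (vii°).
Shared triads with their functions: G major (I in G major, V in C minor).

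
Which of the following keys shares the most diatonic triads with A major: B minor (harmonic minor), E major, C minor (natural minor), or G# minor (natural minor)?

E major

Triads of A major: A major (I), B minor (ii), C# minor (iii), D major (IV), E major (V), F# minor (vi), G# diminished (vii°).
B minor (harmonic minor) shares 1: Bm.
E major shares 4: A, C#m, E, F#m.
C minor (natural minor) shares 0: none.
G# minor (natural minor) shares 2: C#m, E.
The most common triads (4) are shared with E major.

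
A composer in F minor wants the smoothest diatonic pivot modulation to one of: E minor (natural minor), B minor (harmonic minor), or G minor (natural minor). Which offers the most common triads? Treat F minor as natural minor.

Triads of F minor (natural minor): Fm (i), Gdim (ii°), Ab (III), Bbm (iv), Cm (v), Db (VI), Eb (VII).
E minor (natural minor) shares 0: none.
B minor (harmonic minor) shares 0: none.
G minor (natural minor) shares 2: Cm, Eb.
The most common triads (2) are shared with G minor.

G minor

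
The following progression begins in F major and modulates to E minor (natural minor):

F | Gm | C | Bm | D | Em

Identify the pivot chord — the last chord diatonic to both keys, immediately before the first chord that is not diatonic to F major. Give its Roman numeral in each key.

Chords diatonic to F major: F, Gm, Am, Bb, C, Dm, Edim.
Reading the progression, the first chord not in that set is Bm, so the modulation leaves F major there.
The chord immediately before Bm is C, which is diatonic to both keys: V in F major and VI in E minor.

C — V in F major, VI in E minor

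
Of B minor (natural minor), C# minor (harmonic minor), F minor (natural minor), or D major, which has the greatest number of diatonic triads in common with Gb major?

Triads of Gb major: Gb major (I), Ab minor (ii), Bb minor (iii), Cb major (IV), Db major (V), Eb minor (vi), F diminished (vii°).
B minor (natural minor) shares 0: none.
C# minor (harmonic minor) shares 0: none.
F minor (natural minor) shares 2: Bbm, Db.
D major shares 0: none.
The most common triads (2) are shared with F minor.

F minor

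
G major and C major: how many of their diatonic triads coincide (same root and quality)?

Diatonic triads of G major: G (I), Am (ii), Bm (iii), C (IV), D (V), Em (vi), F♯dim (vii°).
Diatonic triads of C major: C (I), Dm (ii), Em (iii), F (IV), G (V), Am (vi), Bdim (vii°).
Matching root and quality in both lists: G, Am, C, Em.
That gives 4 common triads.

4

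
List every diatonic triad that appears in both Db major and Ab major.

Triads in Db major: Db (I), Ebm (ii), Fm (iii), Gb (IV), Ab (V), Bbm (vi), Cdim (vii°).
Triads in Ab major: Ab (I), Bbm (ii), Cm (iii), Db (IV), Eb (V), Fm (vi), Gdim (vii°).
Shared triads with their functions: Db (I in Db major, IV in Ab major); Fm (iii in Db major, vi in Ab major); Ab (V in Db major, I in Ab major); Bbm (vi in Db major, ii in Ab major).

Db, Fm, Ab, Bbm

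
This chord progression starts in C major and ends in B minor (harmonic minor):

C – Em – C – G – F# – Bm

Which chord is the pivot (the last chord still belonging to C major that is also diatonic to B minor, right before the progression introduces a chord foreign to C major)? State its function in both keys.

Chords diatonic to C major: C, Dm, Em, F, G, Am, Bdim.
Reading the progression, the first chord not in that set is F#, so the modulation leaves C major there.
The chord immediately before F# is G, which is diatonic to both keys: V in C major and VI in B minor.

G — V in C major, VI in B minor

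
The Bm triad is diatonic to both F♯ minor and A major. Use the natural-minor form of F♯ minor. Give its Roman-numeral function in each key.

The scale of F♯ minor (natural minor) is F♯ G♯ A B C♯ D E; B is degree 4, and the triad built there (B-D-F♯) is minor, so it is iv.
The scale of A major is A B C♯ D E F♯ G♯; B is degree 2, and the triad built there (B-D-F♯) is minor, so it is ii.

iv in F♯ minor; ii in A major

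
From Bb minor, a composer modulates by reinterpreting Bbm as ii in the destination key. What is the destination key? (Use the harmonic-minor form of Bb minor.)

The numeral ii denotes a minor triad on scale degree 2. With Bb on degree 2, the tonic of the new key is Ab.
Degree 2 carries a minor triad in major keys, so the destination is Ab major.
Check: the diatonic triads of Ab major are Ab (I), Bbm (ii), Cm (iii), Db (IV), Eb (V), Fm (vi), Gdim (vii°) — Bbm is indeed ii.

Ab major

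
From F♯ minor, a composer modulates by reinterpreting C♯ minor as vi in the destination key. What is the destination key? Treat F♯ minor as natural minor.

The numeral vi denotes a minor triad on scale degree 6. With C♯ on degree 6, the tonic of the new key is E.
Degree 6 carries a minor triad in major keys, so the destination is E major.
Check: the diatonic triads of E major are E (I), F♯m (ii), G♯m (iii), A (IV), B (V), C♯m (vi), D♯dim (vii°) — C♯ minor is indeed vi.

E major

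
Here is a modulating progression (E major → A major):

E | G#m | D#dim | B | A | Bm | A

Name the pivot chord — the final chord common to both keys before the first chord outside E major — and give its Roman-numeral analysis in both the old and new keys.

A — IV in E major, I in A major

Chords diatonic to E major: E, F#m, G#m, A, B, C#m, D#dim.
Reading the progression, the first chord not in that set is Bm, so the modulation leaves E major there.
The chord immediately before Bm is A, which is diatonic to both keys: IV in E major and I in A major.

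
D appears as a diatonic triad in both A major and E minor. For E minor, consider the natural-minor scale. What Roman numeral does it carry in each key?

The scale of A major is A B C♯ D E F♯ G♯; D is degree 4, and the triad built there (D-F♯-A) is major, so it is IV.
The scale of E minor (natural minor) is E F♯ G A B C D; D is degree 7, and the triad built there (D-F♯-A) is major, so it is VII.

IV in A major; VII in E minor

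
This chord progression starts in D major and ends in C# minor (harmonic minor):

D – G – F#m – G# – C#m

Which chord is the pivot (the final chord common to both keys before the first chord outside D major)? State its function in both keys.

Chords diatonic to D major: D, Em, F#m, G, A, Bm, C#dim.
Reading the progression, the first chord not in that set is G#, so the modulation leaves D major there.
The chord immediately before G# is F#m, which is diatonic to both keys: iii in D major and iv in C# minor.

F#m — iii in D major, iv in C# minor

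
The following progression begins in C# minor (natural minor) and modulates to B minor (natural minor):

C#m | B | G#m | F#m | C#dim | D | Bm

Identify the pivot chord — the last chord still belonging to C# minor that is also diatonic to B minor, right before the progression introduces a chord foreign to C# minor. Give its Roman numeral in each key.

Chords diatonic to C# minor: C#m, D#dim, E, F#m, G#m, A, B.
Reading the progression, the first chord not in that set is C#dim, so the modulation leaves C# minor there.
The chord immediately before C#dim is F#m, which is diatonic to both keys: iv in C# minor and v in B minor.

F#m — iv in C# minor, v in B minor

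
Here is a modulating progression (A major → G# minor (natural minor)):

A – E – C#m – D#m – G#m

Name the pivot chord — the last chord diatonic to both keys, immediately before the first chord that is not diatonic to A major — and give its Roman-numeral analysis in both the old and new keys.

Chords diatonic to A major: A, Bm, C#m, D, E, F#m, G#dim.
Reading the progression, the first chord not in that set is D#m, so the modulation leaves A major there.
The chord immediately before D#m is C#m, which is diatonic to both keys: iii in A major and iv in G# minor.

C#m — iii in A major, iv in G# minor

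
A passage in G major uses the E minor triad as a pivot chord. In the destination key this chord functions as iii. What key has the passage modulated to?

C major

The numeral iii denotes a minor triad on scale degree 3. With E on degree 3, the tonic of the new key is C.
Degree 3 carries a minor triad in major keys, so the destination is C major.
Check: the diatonic triads of C major are C (I), Dm (ii), Em (iii), F (IV), G (V), Am (vi), Bdim (vii°) — E minor is indeed iii.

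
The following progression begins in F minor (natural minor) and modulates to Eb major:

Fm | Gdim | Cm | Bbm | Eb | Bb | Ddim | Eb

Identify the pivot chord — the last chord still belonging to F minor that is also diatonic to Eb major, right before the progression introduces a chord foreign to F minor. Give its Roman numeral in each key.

Chords diatonic to F minor: Fm, Gdim, Ab, Bbm, Cm, Db, Eb.
Reading the progression, the first chord not in that set is Bb, so the modulation leaves F minor there.
The chord immediately before Bb is Eb, which is diatonic to both keys: VII in F minor and I in Eb major.

Eb — VII in F minor, I in Eb major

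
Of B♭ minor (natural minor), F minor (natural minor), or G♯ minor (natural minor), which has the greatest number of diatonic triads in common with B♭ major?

Triads of B♭ major: B♭ major (I), C minor (ii), D minor (iii), E♭ major (IV), F major (V), G minor (vi), A diminished (vii°).
B♭ minor (natural minor) shares 0: none.
F minor (natural minor) shares 2: Cm, E♭.
G♯ minor (natural minor) shares 0: none.
The most common triads (2) are shared with F minor.

F minor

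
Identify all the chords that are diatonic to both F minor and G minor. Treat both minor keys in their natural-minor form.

Cm, Eb

Triads in F minor (natural minor): F minor (i), G diminished (ii°), Ab major (III), Bb minor (iv), C minor (v), Db major (VI), Eb major (VII).
Triads in G minor (natural minor): G minor (i), A diminished (ii°), Bb major (III), C minor (iv), D minor (v), Eb major (VI), F major (VII).
Shared triads with their functions: C minor (v in F minor, iv in G minor); Eb major (VII in F minor, VI in G minor).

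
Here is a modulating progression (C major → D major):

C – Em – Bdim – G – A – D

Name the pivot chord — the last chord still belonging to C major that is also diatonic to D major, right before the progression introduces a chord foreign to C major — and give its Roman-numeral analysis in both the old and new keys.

G — V in C major, IV in D major

Chords diatonic to C major: C, Dm, Em, F, G, Am, Bdim.
Reading the progression, the first chord not in that set is A, so the modulation leaves C major there.
The chord immediately before A is G, which is diatonic to both keys: V in C major and IV in D major.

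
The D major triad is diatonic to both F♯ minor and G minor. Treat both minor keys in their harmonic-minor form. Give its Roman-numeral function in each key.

VI in F♯ minor; V in G minor

The scale of F♯ minor (harmonic minor) is F♯ G♯ A B C♯ D E♯; D is degree 6, and the triad built there (D-F♯-A) is major, so it is VI.
The scale of G minor (harmonic minor) is G A B♭ C D E♭ F♯; D is degree 5, and the triad built there (D-F♯-A) is major, so it is V.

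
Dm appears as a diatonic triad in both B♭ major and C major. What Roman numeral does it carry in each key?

iii in B♭ major; ii in C major

The scale of B♭ major is B♭ C D E♭ F G A; D is degree 3, and the triad built there (D-F-A) is minor, so it is iii.
The scale of C major is C D E F G A B; D is degree 2, and the triad built there (D-F-A) is minor, so it is ii.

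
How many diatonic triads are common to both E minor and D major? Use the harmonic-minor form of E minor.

1

Diatonic triads of E minor (harmonic minor): Em (i), F#dim (ii°), Gaug (III+), Am (iv), B (V), C (VI), D#dim (vii°).
Diatonic triads of D major: D (I), Em (ii), F#m (iii), G (IV), A (V), Bm (vi), C#dim (vii°).
Matching root and quality in both lists: Em.
That gives 1 common triad.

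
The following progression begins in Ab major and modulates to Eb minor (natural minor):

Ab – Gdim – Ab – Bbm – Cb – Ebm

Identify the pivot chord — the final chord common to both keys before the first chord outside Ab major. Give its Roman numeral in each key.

Chords diatonic to Ab major: Ab, Bbm, Cm, Db, Eb, Fm, Gdim.
Reading the progression, the first chord not in that set is Cb, so the modulation leaves Ab major there.
The chord immediately before Cb is Bbm, which is diatonic to both keys: ii in Ab major and v in Eb minor.

Bbm — ii in Ab major, v in Eb minor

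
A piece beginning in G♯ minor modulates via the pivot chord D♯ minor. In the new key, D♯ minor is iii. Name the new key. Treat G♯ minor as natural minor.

B major

The numeral iii denotes a minor triad on scale degree 3. With D♯ on degree 3, the tonic of the new key is B.
Degree 3 carries a minor triad in major keys, so the destination is B major.
Check: the diatonic triads of B major are B (I), C♯m (ii), D♯m (iii), E (IV), F♯ (V), G♯m (vi), A♯dim (vii°) — D♯ minor is indeed iii.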